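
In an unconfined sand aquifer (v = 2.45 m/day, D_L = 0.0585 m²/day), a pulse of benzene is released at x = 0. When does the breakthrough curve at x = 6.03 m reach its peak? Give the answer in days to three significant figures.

For the 1D instantaneous-source solution, setting ∂C/∂t = 0 at fixed x gives v²t² + 2Dt − x² = 0, so t = (√(D² + v²x²) − D)/v².
√(D² + v²x²) = √(0.0585² + 2.45² × 6.03²) = 14.77; v² = 6.0025.
t = (14.77 − 0.0585)/6.0025 = 2.45 days (vs. the pure-advection estimate x/v = 2.46 d).

2.45 days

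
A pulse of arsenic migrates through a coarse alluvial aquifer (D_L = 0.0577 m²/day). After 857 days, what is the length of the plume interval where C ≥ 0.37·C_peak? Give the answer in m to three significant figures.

28.0 m

The plume is Gaussian with σ = √(2Dt) = √(2 × 0.0577 × 857) = 9.945 m.
C/C_peak = exp(−Δx²/(2σ²)) = 0.37 ⇒ Δx = σ·√(−2 ln 0.37) = 9.945 × 1.410 = 14.02 m.
Width = 2Δx = 28.0 m.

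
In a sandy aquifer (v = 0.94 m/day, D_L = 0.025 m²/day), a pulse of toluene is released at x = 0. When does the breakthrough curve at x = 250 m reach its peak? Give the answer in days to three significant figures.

For the 1D instantaneous-source solution, setting ∂C/∂t = 0 at fixed x gives v²t² + 2Dt − x² = 0, so t = (√(D² + v²x²) − D)/v².
√(D² + v²x²) = √(0.025² + 0.94² × 250²) = 235.0; v² = 0.8836.
t = (235.0 − 0.025)/0.8836 = 266 days (vs. the pure-advection estimate x/v = 266 d).

266 days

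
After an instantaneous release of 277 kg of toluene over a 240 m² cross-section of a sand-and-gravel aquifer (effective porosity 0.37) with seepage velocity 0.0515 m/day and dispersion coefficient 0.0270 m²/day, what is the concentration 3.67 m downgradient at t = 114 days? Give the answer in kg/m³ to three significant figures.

For an instantaneous plane source, C(x,t) = M/(n_e·A·√(4πDt)) · exp(−(x−vt)²/(4Dt)), with n_e·A the pore (flow) area.
Plume center vt = 0.0515 × 114 = 5.871 m, so the well at 3.67 m is 2.201 m upgradient of the peak.
√(4πDt) = 6.219 m, giving peak height M/(n_e·A·√(4πDt)) = 277/(0.37 × 240 × 6.219) = 0.5016 kg/m³.
(x−vt)²/(4Dt) = (-2.201)²/(4 × 0.0270 × 114) = 0.3935; exp(−0.3935) = 0.6747.
C = 0.5016 × 0.6747 = 0.338 kg/m³.

0.338 kg/m³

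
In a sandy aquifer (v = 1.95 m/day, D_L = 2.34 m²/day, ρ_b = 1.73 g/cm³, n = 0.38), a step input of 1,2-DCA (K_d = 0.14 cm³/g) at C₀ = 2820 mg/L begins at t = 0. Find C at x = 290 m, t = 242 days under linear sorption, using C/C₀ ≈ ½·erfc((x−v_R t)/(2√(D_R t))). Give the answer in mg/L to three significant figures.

Retardation factor R = 1 + ρ_b·K_d/n = 1 + 1.73 × 0.14/0.38 = 1.637.
Sorption retards both mechanisms: v_R = v/R = 1.191 m/day, D_R = D/R = 1.429 m²/day.
v_R·t = 1.191 × 242 = 288.222 m; 2√(D_R t) = 37.19 m; argument = (290 − 288.222)/37.19 = 0.04781.
C = C₀ × ½·erfc(0.04781) = 2820 × 0.4730 = 1330 mg/L.

1330 mg/L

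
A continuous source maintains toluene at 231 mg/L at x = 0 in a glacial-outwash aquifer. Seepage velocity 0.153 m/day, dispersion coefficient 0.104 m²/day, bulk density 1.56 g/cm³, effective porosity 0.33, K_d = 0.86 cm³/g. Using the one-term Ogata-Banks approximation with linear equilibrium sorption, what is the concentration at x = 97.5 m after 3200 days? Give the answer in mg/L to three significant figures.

109 mg/L

Retardation factor R = 1 + ρ_b·K_d/n = 1 + 1.56 × 0.86/0.33 = 5.065.
Sorption retards both mechanisms: v_R = v/R = 0.03021 m/day, D_R = D/R = 0.02053 m²/day.
v_R·t = 0.03021 × 3200 = 96.672 m; 2√(D_R t) = 16.21 m; argument = (97.5 − 96.672)/16.21 = 0.05108.
C = C₀ × ½·erfc(0.05108) = 231 × 0.4712 = 109 mg/L.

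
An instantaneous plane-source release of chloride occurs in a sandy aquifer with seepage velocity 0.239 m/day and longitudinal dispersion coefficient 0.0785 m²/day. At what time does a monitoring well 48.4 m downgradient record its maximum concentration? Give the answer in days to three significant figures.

For the 1D instantaneous-source solution, setting ∂C/∂t = 0 at fixed x gives v²t² + 2Dt − x² = 0, so t = (√(D² + v²x²) − D)/v².
√(D² + v²x²) = √(0.0785² + 0.239² × 48.4²) = 11.57; v² = 0.057121.
t = (11.57 − 0.0785)/0.057121 = 201 days (vs. the pure-advection estimate x/v = 203 d).

201 days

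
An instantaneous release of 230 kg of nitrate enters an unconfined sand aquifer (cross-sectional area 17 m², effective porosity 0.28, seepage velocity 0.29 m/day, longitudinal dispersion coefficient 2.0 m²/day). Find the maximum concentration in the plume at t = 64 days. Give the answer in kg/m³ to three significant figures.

The peak of an instantaneous 1D plume sits at x = vt; there the Gaussian factor is 1 and C_max = M/(n_e·A·√(4πDt)), where n_e·A is the pore area the mass is dissolved in.
√(4πDt) = √(4π × 2.0 × 64) = 40.11 m, so C_max = 230/(0.28 × 17 × 40.11) = 1.20 kg/m³.

1.20 kg/m³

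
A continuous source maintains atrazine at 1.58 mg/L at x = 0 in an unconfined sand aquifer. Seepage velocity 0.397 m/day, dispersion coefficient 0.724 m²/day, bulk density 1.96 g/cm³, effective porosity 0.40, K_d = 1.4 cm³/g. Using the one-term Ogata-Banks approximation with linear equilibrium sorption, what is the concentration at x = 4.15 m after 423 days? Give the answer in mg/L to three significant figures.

1.54 mg/L

Retardation factor R = 1 + ρ_b·K_d/n = 1 + 1.96 × 1.4/0.40 = 7.860.
Sorption retards both mechanisms: v_R = v/R = 0.05051 m/day, D_R = D/R = 0.09211 m²/day.
v_R·t = 0.05051 × 423 = 21.36573 m; 2√(D_R t) = 12.48 m; argument = (4.15 − 21.36573)/12.48 = -1.379.
C = C₀ × ½·erfc(-1.379) = 1.58 × 0.9744 = 1.54 mg/L.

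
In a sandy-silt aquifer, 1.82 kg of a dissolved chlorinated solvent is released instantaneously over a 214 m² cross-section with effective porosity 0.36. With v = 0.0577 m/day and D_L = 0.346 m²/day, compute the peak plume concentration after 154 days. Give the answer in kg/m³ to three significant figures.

0.000913 kg/m³

The peak of an instantaneous 1D plume sits at x = vt; there the Gaussian factor is 1 and C_max = M/(n_e·A·√(4πDt)), where n_e·A is the pore area the mass is dissolved in.
√(4πDt) = √(4π × 0.346 × 154) = 25.88 m, so C_max = 1.82/(0.36 × 214 × 25.88) = 0.000913 kg/m³.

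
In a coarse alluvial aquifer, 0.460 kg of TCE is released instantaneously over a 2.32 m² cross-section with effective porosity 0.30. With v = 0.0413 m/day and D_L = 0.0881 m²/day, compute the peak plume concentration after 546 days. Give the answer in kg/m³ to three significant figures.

0.0269 kg/m³

The peak of an instantaneous 1D plume sits at x = vt; there the Gaussian factor is 1 and C_max = M/(n_e·A·√(4πDt)), where n_e·A is the pore area the mass is dissolved in.
√(4πDt) = √(4π × 0.0881 × 546) = 24.59 m, so C_max = 0.460/(0.30 × 2.32 × 24.59) = 0.0269 kg/m³.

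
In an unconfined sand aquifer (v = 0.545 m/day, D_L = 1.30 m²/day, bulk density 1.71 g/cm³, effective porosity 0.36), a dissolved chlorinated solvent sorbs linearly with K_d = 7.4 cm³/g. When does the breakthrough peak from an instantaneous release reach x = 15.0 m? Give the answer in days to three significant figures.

849 days

Retardation factor R = 1 + ρ_b·K_d/n = 1 + 1.71 × 7.4/0.36 = 36.15.
Sorption retards both mechanisms: v_R = v/R = 0.01508 m/day, D_R = D/R = 0.03596 m²/day.
Peak time from v_R²t² + 2D_R t − x² = 0: t = (√(D_R² + v_R²x²) − D_R)/v_R².
√(D_R² + v_R²x²) = √(0.03596² + 0.01508² × 15.0²) = 0.2290; v_R² = 0.0002274.
t = (0.2290 − 0.03596)/0.0002274 = 849 days.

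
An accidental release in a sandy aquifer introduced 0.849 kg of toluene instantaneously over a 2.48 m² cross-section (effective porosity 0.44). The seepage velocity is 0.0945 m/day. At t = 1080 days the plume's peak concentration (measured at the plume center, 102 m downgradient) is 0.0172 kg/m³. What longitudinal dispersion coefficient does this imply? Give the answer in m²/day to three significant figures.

0.151 m²/day

At the plume center C_max = M/(n_e·A·√(4πDt)), so D = M²/(4πt·(n_e·A·C_max)²).
n_e·A·C_max = 0.44 × 2.48 × 0.0172 = 0.01877 kg/m.
D = 0.849²/(4π × 1080 × 0.01877²) = 0.151 m²/day.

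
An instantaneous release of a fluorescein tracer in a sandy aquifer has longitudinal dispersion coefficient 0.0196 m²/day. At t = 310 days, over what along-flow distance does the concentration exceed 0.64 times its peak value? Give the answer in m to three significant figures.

The plume is Gaussian with σ = √(2Dt) = √(2 × 0.0196 × 310) = 3.486 m.
C/C_peak = exp(−Δx²/(2σ²)) = 0.64 ⇒ Δx = σ·√(−2 ln 0.64) = 3.486 × 0.9448 = 3.294 m.
Width = 2Δx = 6.59 m.

6.59 m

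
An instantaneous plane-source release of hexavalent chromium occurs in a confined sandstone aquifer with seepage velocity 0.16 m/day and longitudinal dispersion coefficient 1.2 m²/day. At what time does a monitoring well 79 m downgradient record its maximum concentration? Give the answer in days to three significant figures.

For the 1D instantaneous-source solution, setting ∂C/∂t = 0 at fixed x gives v²t² + 2Dt − x² = 0, so t = (√(D² + v²x²) − D)/v².
√(D² + v²x²) = √(1.2² + 0.16² × 79²) = 12.70; v² = 0.0256.
t = (12.70 − 1.2)/0.0256 = 449 days (vs. the pure-advection estimate x/v = 494 d).

449 days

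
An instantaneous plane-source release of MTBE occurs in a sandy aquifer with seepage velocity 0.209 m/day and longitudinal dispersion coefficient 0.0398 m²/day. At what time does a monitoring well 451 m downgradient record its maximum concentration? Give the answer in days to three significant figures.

For the 1D instantaneous-source solution, setting ∂C/∂t = 0 at fixed x gives v²t² + 2Dt − x² = 0, so t = (√(D² + v²x²) − D)/v².
√(D² + v²x²) = √(0.0398² + 0.209² × 451²) = 94.26; v² = 0.043681.
t = (94.26 − 0.0398)/0.043681 = 2160 days (vs. the pure-advection estimate x/v = 2160 d).

2160 days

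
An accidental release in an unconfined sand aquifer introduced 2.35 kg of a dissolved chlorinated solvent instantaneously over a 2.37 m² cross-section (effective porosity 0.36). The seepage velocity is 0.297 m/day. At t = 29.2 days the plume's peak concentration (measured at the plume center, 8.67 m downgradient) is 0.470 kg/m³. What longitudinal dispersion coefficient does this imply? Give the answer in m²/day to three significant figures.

At the plume center C_max = M/(n_e·A·√(4πDt)), so D = M²/(4πt·(n_e·A·C_max)²).
n_e·A·C_max = 0.36 × 2.37 × 0.470 = 0.4010 kg/m.
D = 2.35²/(4π × 29.2 × 0.4010²) = 0.0936 m²/day.

0.0936 m²/day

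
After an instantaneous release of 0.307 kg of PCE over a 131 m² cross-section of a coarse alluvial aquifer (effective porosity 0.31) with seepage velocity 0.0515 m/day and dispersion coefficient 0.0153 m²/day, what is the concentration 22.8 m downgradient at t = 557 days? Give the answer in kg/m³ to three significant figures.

0.000264 kg/m³

For an instantaneous plane source, C(x,t) = M/(n_e·A·√(4πDt)) · exp(−(x−vt)²/(4Dt)), with n_e·A the pore (flow) area.
Plume center vt = 0.0515 × 557 = 28.6855 m, so the well at 22.8 m is 5.8855 m upgradient of the peak.
√(4πDt) = 10.35 m, giving peak height M/(n_e·A·√(4πDt)) = 0.307/(0.31 × 131 × 10.35) = 0.0007304 kg/m³.
(x−vt)²/(4Dt) = (-5.8855)²/(4 × 0.0153 × 557) = 1.016; exp(−1.016) = 0.3620.
C = 0.0007304 × 0.3620 = 0.000264 kg/m³.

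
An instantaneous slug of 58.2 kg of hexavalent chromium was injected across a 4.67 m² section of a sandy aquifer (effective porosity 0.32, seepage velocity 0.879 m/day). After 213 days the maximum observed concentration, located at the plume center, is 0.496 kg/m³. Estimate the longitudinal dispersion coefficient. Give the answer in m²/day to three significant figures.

At the plume center C_max = M/(n_e·A·√(4πDt)), so D = M²/(4πt·(n_e·A·C_max)²).
n_e·A·C_max = 0.32 × 4.67 × 0.496 = 0.7412 kg/m.
D = 58.2²/(4π × 213 × 0.7412²) = 2.30 m²/day.

2.30 m²/day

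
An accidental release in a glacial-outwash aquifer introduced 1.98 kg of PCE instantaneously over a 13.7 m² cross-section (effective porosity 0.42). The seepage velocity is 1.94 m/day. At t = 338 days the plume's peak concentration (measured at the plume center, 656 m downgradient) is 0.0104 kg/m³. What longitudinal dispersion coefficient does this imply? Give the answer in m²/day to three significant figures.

At the plume center C_max = M/(n_e·A·√(4πDt)), so D = M²/(4πt·(n_e·A·C_max)²).
n_e·A·C_max = 0.42 × 13.7 × 0.0104 = 0.05984 kg/m.
D = 1.98²/(4π × 338 × 0.05984²) = 0.258 m²/day.

0.258 m²/day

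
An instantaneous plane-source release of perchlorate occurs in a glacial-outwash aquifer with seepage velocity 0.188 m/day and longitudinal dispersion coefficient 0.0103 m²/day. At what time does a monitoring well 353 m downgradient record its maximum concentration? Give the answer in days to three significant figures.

1880 days

For the 1D instantaneous-source solution, setting ∂C/∂t = 0 at fixed x gives v²t² + 2Dt − x² = 0, so t = (√(D² + v²x²) − D)/v².
√(D² + v²x²) = √(0.0103² + 0.188² × 353²) = 66.36; v² = 0.035344.
t = (66.36 − 0.0103)/0.035344 = 1880 days (vs. the pure-advection estimate x/v = 1880 d).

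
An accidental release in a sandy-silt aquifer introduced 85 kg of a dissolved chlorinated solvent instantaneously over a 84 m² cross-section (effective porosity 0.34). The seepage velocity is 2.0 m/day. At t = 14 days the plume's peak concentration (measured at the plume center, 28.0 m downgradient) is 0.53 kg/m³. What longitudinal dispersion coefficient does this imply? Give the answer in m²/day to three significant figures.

0.179 m²/day

At the plume center C_max = M/(n_e·A·√(4πDt)), so D = M²/(4πt·(n_e·A·C_max)²).
n_e·A·C_max = 0.34 × 84 × 0.53 = 15.14 kg/m.
D = 85²/(4π × 14 × 15.14²) = 0.179 m²/day.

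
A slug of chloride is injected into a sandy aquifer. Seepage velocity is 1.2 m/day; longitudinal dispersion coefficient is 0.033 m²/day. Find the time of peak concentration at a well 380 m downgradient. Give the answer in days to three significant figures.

For the 1D instantaneous-source solution, setting ∂C/∂t = 0 at fixed x gives v²t² + 2Dt − x² = 0, so t = (√(D² + v²x²) − D)/v².
√(D² + v²x²) = √(0.033² + 1.2² × 380²) = 456.0; v² = 1.44.
t = (456.0 − 0.033)/1.44 = 317 days (vs. the pure-advection estimate x/v = 317 d).

317 days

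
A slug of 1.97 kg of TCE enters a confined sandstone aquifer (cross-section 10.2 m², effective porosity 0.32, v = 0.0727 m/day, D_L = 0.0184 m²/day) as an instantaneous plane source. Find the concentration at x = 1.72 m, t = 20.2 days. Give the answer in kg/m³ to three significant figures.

For an instantaneous plane source, C(x,t) = M/(n_e·A·√(4πDt)) · exp(−(x−vt)²/(4Dt)), with n_e·A the pore (flow) area.
Plume center vt = 0.0727 × 20.2 = 1.46854 m, so the well at 1.72 m is 0.25146 m downgradient of the peak.
√(4πDt) = 2.161 m, giving peak height M/(n_e·A·√(4πDt)) = 1.97/(0.32 × 10.2 × 2.161) = 0.2793 kg/m³.
(x−vt)²/(4Dt) = (0.25146)²/(4 × 0.0184 × 20.2) = 0.04253; exp(−0.04253) = 0.9584.
C = 0.2793 × 0.9584 = 0.268 kg/m³.

0.268 kg/m³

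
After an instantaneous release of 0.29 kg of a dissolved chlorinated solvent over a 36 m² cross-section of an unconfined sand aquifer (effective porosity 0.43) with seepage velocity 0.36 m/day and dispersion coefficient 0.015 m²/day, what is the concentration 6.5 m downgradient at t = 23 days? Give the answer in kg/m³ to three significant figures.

0.000906 kg/m³

For an instantaneous plane source, C(x,t) = M/(n_e·A·√(4πDt)) · exp(−(x−vt)²/(4Dt)), with n_e·A the pore (flow) area.
Plume center vt = 0.36 × 23 = 8.28 m, so the well at 6.5 m is 1.78 m upgradient of the peak.
√(4πDt) = 2.082 m, giving peak height M/(n_e·A·√(4πDt)) = 0.29/(0.43 × 36 × 2.082) = 0.008998 kg/m³.
(x−vt)²/(4Dt) = (-1.78)²/(4 × 0.015 × 23) = 2.296; exp(−2.296) = 0.1007.
C = 0.008998 × 0.1007 = 0.000906 kg/m³.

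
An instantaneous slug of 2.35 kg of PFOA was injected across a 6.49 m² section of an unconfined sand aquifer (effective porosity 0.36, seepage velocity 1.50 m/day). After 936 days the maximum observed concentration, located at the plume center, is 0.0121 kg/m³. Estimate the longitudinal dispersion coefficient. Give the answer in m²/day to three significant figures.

At the plume center C_max = M/(n_e·A·√(4πDt)), so D = M²/(4πt·(n_e·A·C_max)²).
n_e·A·C_max = 0.36 × 6.49 × 0.0121 = 0.02827 kg/m.
D = 2.35²/(4π × 936 × 0.02827²) = 0.587 m²/day.

0.587 m²/day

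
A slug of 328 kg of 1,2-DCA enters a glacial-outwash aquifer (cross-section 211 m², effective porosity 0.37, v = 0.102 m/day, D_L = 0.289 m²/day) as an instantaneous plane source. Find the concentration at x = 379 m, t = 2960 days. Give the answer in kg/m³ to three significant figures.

0.00714 kg/m³

For an instantaneous plane source, C(x,t) = M/(n_e·A·√(4πDt)) · exp(−(x−vt)²/(4Dt)), with n_e·A the pore (flow) area.
Plume center vt = 0.102 × 2960 = 301.92 m, so the well at 379 m is 77.08 m downgradient of the peak.
√(4πDt) = 103.7 m, giving peak height M/(n_e·A·√(4πDt)) = 328/(0.37 × 211 × 103.7) = 0.04051 kg/m³.
(x−vt)²/(4Dt) = (77.08)²/(4 × 0.289 × 2960) = 1.736; exp(−1.736) = 0.1762.
C = 0.04051 × 0.1762 = 0.00714 kg/m³.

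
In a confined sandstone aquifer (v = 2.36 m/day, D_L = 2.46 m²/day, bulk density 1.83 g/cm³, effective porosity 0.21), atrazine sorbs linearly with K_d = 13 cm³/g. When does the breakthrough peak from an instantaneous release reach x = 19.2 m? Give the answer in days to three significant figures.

Retardation factor R = 1 + ρ_b·K_d/n = 1 + 1.83 × 13/0.21 = 114.3.
Sorption retards both mechanisms: v_R = v/R = 0.02065 m/day, D_R = D/R = 0.02152 m²/day.
Peak time from v_R²t² + 2D_R t − x² = 0: t = (√(D_R² + v_R²x²) − D_R)/v_R².
√(D_R² + v_R²x²) = √(0.02152² + 0.02065² × 19.2²) = 0.3971; v_R² = 0.0004264.
t = (0.3971 − 0.02152)/0.0004264 = 881 days.

881 days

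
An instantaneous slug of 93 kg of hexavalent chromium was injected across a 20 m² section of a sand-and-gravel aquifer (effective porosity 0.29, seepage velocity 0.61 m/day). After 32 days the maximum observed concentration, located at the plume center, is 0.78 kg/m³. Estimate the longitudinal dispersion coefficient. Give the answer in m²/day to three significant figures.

At the plume center C_max = M/(n_e·A·√(4πDt)), so D = M²/(4πt·(n_e·A·C_max)²).
n_e·A·C_max = 0.29 × 20 × 0.78 = 4.524 kg/m.
D = 93²/(4π × 32 × 4.524²) = 1.05 m²/day.

1.05 m²/day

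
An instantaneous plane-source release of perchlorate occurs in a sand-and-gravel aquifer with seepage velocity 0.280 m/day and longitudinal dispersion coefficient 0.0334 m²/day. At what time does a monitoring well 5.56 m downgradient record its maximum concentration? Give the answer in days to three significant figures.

For the 1D instantaneous-source solution, setting ∂C/∂t = 0 at fixed x gives v²t² + 2Dt − x² = 0, so t = (√(D² + v²x²) − D)/v².
√(D² + v²x²) = √(0.0334² + 0.280² × 5.56²) = 1.557; v² = 0.0784.
t = (1.557 − 0.0334)/0.0784 = 19.4 days (vs. the pure-advection estimate x/v = 19.9 d).

19.4 days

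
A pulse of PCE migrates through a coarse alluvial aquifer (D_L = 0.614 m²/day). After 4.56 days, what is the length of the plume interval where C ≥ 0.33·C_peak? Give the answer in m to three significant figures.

7.05 m

The plume is Gaussian with σ = √(2Dt) = √(2 × 0.614 × 4.56) = 2.366 m.
C/C_peak = exp(−Δx²/(2σ²)) = 0.33 ⇒ Δx = σ·√(−2 ln 0.33) = 2.366 × 1.489 = 3.523 m.
Width = 2Δx = 7.05 m.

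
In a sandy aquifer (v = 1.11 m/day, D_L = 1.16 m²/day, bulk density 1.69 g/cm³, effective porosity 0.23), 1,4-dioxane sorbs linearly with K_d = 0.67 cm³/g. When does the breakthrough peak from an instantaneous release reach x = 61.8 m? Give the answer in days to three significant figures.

324 days

Retardation factor R = 1 + ρ_b·K_d/n = 1 + 1.69 × 0.67/0.23 = 5.923.
Sorption retards both mechanisms: v_R = v/R = 0.1874 m/day, D_R = D/R = 0.1958 m²/day.
Peak time from v_R²t² + 2D_R t − x² = 0: t = (√(D_R² + v_R²x²) − D_R)/v_R².
√(D_R² + v_R²x²) = √(0.1958² + 0.1874² × 61.8²) = 11.58; v_R² = 0.03512.
t = (11.58 − 0.1958)/0.03512 = 324 days.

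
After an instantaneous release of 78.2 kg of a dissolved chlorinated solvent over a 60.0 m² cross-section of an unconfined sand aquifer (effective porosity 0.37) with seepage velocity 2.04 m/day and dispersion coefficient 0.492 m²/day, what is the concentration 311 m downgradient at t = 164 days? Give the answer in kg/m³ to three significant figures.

0.0198 kg/m³

For an instantaneous plane source, C(x,t) = M/(n_e·A·√(4πDt)) · exp(−(x−vt)²/(4Dt)), with n_e·A the pore (flow) area.
Plume center vt = 2.04 × 164 = 334.56 m, so the well at 311 m is 23.56 m upgradient of the peak.
√(4πDt) = 31.84 m, giving peak height M/(n_e·A·√(4πDt)) = 78.2/(0.37 × 60.0 × 31.84) = 0.1106 kg/m³.
(x−vt)²/(4Dt) = (-23.56)²/(4 × 0.492 × 164) = 1.720; exp(−1.720) = 0.1791.
C = 0.1106 × 0.1791 = 0.0198 kg/m³.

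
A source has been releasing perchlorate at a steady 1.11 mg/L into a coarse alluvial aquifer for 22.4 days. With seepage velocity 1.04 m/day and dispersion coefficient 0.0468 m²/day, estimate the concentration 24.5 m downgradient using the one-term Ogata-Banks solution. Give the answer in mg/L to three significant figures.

For a continuous step input, C/C₀ ≈ ½·erfc((x−vt)/(2√(Dt))).
vt = 1.04 × 22.4 = 23.296 m and 2√(Dt) = 2√(0.0468 × 22.4) = 2.048 m.
Argument (x−vt)/(2√(Dt)) = (24.5 − 23.296)/2.048 = 0.5879; ½·erfc(0.5879) = 0.2029.
C = 1.11 × 0.2029 = 0.225 mg/L.

0.225 mg/L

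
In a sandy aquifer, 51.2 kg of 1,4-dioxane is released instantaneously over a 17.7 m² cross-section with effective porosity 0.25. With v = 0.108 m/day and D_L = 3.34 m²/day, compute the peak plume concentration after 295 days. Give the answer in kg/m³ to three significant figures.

0.104 kg/m³

The peak of an instantaneous 1D plume sits at x = vt; there the Gaussian factor is 1 and C_max = M/(n_e·A·√(4πDt)), where n_e·A is the pore area the mass is dissolved in.
√(4πDt) = √(4π × 3.34 × 295) = 111.3 m, so C_max = 51.2/(0.25 × 17.7 × 111.3) = 0.104 kg/m³.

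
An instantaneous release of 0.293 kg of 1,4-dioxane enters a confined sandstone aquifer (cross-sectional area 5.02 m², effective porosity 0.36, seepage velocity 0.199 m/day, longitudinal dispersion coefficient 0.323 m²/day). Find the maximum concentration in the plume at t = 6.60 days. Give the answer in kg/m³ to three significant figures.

The peak of an instantaneous 1D plume sits at x = vt; there the Gaussian factor is 1 and C_max = M/(n_e·A·√(4πDt)), where n_e·A is the pore area the mass is dissolved in.
√(4πDt) = √(4π × 0.323 × 6.60) = 5.176 m, so C_max = 0.293/(0.36 × 5.02 × 5.176) = 0.0313 kg/m³.

0.0313 kg/m³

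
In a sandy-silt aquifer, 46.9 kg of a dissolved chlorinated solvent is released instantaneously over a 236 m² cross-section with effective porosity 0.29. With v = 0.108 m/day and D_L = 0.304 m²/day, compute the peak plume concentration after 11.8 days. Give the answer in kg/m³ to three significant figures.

The peak of an instantaneous 1D plume sits at x = vt; there the Gaussian factor is 1 and C_max = M/(n_e·A·√(4πDt)), where n_e·A is the pore area the mass is dissolved in.
√(4πDt) = √(4π × 0.304 × 11.8) = 6.714 m, so C_max = 46.9/(0.29 × 236 × 6.714) = 0.102 kg/m³.

0.102 kg/m³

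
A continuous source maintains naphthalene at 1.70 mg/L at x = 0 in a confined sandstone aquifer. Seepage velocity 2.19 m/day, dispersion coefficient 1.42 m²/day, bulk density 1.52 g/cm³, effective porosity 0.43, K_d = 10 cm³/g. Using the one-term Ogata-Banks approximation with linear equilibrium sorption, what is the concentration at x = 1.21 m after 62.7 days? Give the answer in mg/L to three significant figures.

Retardation factor R = 1 + ρ_b·K_d/n = 1 + 1.52 × 10/0.43 = 36.35.
Sorption retards both mechanisms: v_R = v/R = 0.06025 m/day, D_R = D/R = 0.03906 m²/day.
v_R·t = 0.06025 × 62.7 = 3.777675 m; 2√(D_R t) = 3.130 m; argument = (1.21 − 3.777675)/3.130 = -0.8203.
C = C₀ × ½·erfc(-0.8203) = 1.70 × 0.8770 = 1.49 mg/L.

1.49 mg/L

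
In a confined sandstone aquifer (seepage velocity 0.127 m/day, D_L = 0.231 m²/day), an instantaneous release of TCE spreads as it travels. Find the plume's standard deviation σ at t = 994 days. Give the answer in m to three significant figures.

21.4 m

Dispersive spreading gives a Gaussian with σ² = 2Dt; advection only shifts the center.
σ = √(2 × 0.231 × 994) = 21.4 m.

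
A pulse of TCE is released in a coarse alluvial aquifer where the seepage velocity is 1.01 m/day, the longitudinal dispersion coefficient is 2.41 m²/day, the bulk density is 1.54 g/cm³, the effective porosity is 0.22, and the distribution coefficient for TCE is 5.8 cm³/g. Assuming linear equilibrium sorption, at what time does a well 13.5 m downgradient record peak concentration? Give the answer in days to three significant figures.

466 days

Retardation factor R = 1 + ρ_b·K_d/n = 1 + 1.54 × 5.8/0.22 = 41.60.
Sorption retards both mechanisms: v_R = v/R = 0.02428 m/day, D_R = D/R = 0.05793 m²/day.
Peak time from v_R²t² + 2D_R t − x² = 0: t = (√(D_R² + v_R²x²) − D_R)/v_R².
√(D_R² + v_R²x²) = √(0.05793² + 0.02428² × 13.5²) = 0.3329; v_R² = 0.0005895.
t = (0.3329 − 0.05793)/0.0005895 = 466 days.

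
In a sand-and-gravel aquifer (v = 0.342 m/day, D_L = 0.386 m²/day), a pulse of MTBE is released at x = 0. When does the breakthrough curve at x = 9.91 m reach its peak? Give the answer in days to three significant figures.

For the 1D instantaneous-source solution, setting ∂C/∂t = 0 at fixed x gives v²t² + 2Dt − x² = 0, so t = (√(D² + v²x²) − D)/v².
√(D² + v²x²) = √(0.386² + 0.342² × 9.91²) = 3.411; v² = 0.116964.
t = (3.411 − 0.386)/0.116964 = 25.9 days (vs. the pure-advection estimate x/v = 29.0 d).

25.9 days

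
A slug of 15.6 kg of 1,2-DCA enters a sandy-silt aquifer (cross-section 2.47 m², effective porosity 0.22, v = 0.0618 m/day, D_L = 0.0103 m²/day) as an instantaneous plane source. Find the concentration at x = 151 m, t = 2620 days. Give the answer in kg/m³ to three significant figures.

For an instantaneous plane source, C(x,t) = M/(n_e·A·√(4πDt)) · exp(−(x−vt)²/(4Dt)), with n_e·A the pore (flow) area.
Plume center vt = 0.0618 × 2620 = 161.916 m, so the well at 151 m is 10.916 m upgradient of the peak.
√(4πDt) = 18.42 m, giving peak height M/(n_e·A·√(4πDt)) = 15.6/(0.22 × 2.47 × 18.42) = 1.559 kg/m³.
(x−vt)²/(4Dt) = (-10.916)²/(4 × 0.0103 × 2620) = 1.104; exp(−1.104) = 0.3315.
C = 1.559 × 0.3315 = 0.517 kg/m³.

0.517 kg/m³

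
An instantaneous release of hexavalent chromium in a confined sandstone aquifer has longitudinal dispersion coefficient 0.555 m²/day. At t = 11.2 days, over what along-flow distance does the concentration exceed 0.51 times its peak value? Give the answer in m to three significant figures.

The plume is Gaussian with σ = √(2Dt) = √(2 × 0.555 × 11.2) = 3.526 m.
C/C_peak = exp(−Δx²/(2σ²)) = 0.51 ⇒ Δx = σ·√(−2 ln 0.51) = 3.526 × 1.160 = 4.090 m.
Width = 2Δx = 8.18 m.

8.18 m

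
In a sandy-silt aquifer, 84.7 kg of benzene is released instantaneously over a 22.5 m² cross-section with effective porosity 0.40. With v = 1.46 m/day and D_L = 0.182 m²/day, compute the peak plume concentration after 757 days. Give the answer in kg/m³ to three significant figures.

The peak of an instantaneous 1D plume sits at x = vt; there the Gaussian factor is 1 and C_max = M/(n_e·A·√(4πDt)), where n_e·A is the pore area the mass is dissolved in.
√(4πDt) = √(4π × 0.182 × 757) = 41.61 m, so C_max = 84.7/(0.40 × 22.5 × 41.61) = 0.226 kg/m³.

0.226 kg/m³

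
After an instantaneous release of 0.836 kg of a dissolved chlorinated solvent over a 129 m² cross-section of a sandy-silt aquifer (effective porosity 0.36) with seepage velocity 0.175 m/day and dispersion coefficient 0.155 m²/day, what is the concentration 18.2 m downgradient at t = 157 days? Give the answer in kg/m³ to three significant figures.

For an instantaneous plane source, C(x,t) = M/(n_e·A·√(4πDt)) · exp(−(x−vt)²/(4Dt)), with n_e·A the pore (flow) area.
Plume center vt = 0.175 × 157 = 27.475 m, so the well at 18.2 m is 9.275 m upgradient of the peak.
√(4πDt) = 17.49 m, giving peak height M/(n_e·A·√(4πDt)) = 0.836/(0.36 × 129 × 17.49) = 0.001029 kg/m³.
(x−vt)²/(4Dt) = (-9.275)²/(4 × 0.155 × 157) = 0.8838; exp(−0.8838) = 0.4132.
C = 0.001029 × 0.4132 = 0.000425 kg/m³.

0.000425 kg/m³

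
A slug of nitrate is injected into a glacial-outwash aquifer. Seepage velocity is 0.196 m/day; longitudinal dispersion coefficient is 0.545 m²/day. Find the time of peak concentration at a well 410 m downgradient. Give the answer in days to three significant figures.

For the 1D instantaneous-source solution, setting ∂C/∂t = 0 at fixed x gives v²t² + 2Dt − x² = 0, so t = (√(D² + v²x²) − D)/v².
√(D² + v²x²) = √(0.545² + 0.196² × 410²) = 80.36; v² = 0.038416.
t = (80.36 − 0.545)/0.038416 = 2080 days (vs. the pure-advection estimate x/v = 2090 d).

2080 days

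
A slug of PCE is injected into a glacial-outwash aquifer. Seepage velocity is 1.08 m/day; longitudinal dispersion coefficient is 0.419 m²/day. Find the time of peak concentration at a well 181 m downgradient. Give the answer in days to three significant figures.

167 days

For the 1D instantaneous-source solution, setting ∂C/∂t = 0 at fixed x gives v²t² + 2Dt − x² = 0, so t = (√(D² + v²x²) − D)/v².
√(D² + v²x²) = √(0.419² + 1.08² × 181²) = 195.5; v² = 1.1664.
t = (195.5 − 0.419)/1.1664 = 167 days (vs. the pure-advection estimate x/v = 168 d).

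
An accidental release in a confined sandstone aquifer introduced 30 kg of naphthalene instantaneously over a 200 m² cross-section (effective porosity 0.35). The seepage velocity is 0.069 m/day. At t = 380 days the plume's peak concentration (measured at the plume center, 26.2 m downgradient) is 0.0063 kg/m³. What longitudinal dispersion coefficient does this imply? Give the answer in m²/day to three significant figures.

At the plume center C_max = M/(n_e·A·√(4πDt)), so D = M²/(4πt·(n_e·A·C_max)²).
n_e·A·C_max = 0.35 × 200 × 0.0063 = 0.4410 kg/m.
D = 30²/(4π × 380 × 0.4410²) = 0.969 m²/day.

0.969 m²/day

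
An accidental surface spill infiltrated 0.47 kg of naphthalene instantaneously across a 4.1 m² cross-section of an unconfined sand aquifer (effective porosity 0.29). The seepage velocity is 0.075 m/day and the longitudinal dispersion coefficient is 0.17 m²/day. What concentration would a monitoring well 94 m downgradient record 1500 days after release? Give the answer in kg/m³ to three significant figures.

For an instantaneous plane source, C(x,t) = M/(n_e·A·√(4πDt)) · exp(−(x−vt)²/(4Dt)), with n_e·A the pore (flow) area.
Plume center vt = 0.075 × 1500 = 112.5 m, so the well at 94 m is 18.5 m upgradient of the peak.
√(4πDt) = 56.61 m, giving peak height M/(n_e·A·√(4πDt)) = 0.47/(0.29 × 4.1 × 56.61) = 0.006983 kg/m³.
(x−vt)²/(4Dt) = (-18.5)²/(4 × 0.17 × 1500) = 0.3355; exp(−0.3355) = 0.7150.
C = 0.006983 × 0.7150 = 0.00499 kg/m³.

0.00499 kg/m³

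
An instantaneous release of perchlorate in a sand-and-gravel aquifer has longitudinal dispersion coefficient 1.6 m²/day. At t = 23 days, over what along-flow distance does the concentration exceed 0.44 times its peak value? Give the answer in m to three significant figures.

22.0 m

The plume is Gaussian with σ = √(2Dt) = √(2 × 1.6 × 23) = 8.579 m.
C/C_peak = exp(−Δx²/(2σ²)) = 0.44 ⇒ Δx = σ·√(−2 ln 0.44) = 8.579 × 1.281 = 10.99 m.
Width = 2Δx = 22.0 m.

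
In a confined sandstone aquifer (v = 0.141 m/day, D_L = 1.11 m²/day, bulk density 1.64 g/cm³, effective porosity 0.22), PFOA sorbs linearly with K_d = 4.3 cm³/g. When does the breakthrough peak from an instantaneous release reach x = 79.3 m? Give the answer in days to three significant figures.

16800 days

Retardation factor R = 1 + ρ_b·K_d/n = 1 + 1.64 × 4.3/0.22 = 33.05.
Sorption retards both mechanisms: v_R = v/R = 0.004266 m/day, D_R = D/R = 0.03359 m²/day.
Peak time from v_R²t² + 2D_R t − x² = 0: t = (√(D_R² + v_R²x²) − D_R)/v_R².
√(D_R² + v_R²x²) = √(0.03359² + 0.004266² × 79.3²) = 0.3400; v_R² = 1.820e-05.
t = (0.3400 − 0.03359)/1.820e-05 = 16800 days.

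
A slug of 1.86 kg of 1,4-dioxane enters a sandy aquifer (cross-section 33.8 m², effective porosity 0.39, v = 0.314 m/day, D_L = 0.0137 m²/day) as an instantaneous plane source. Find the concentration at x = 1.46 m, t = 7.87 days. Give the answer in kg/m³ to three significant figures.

For an instantaneous plane source, C(x,t) = M/(n_e·A·√(4πDt)) · exp(−(x−vt)²/(4Dt)), with n_e·A the pore (flow) area.
Plume center vt = 0.314 × 7.87 = 2.47118 m, so the well at 1.46 m is 1.01118 m upgradient of the peak.
√(4πDt) = 1.164 m, giving peak height M/(n_e·A·√(4πDt)) = 1.86/(0.39 × 33.8 × 1.164) = 0.1212 kg/m³.
(x−vt)²/(4Dt) = (-1.01118)²/(4 × 0.0137 × 7.87) = 2.371; exp(−2.371) = 0.09339.
C = 0.1212 × 0.09339 = 0.0113 kg/m³.

0.0113 kg/m³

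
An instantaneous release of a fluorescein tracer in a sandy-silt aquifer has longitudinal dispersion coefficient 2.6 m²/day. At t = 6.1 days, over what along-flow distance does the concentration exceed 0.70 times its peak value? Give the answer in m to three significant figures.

9.51 m

The plume is Gaussian with σ = √(2Dt) = √(2 × 2.6 × 6.1) = 5.632 m.
C/C_peak = exp(−Δx²/(2σ²)) = 0.70 ⇒ Δx = σ·√(−2 ln 0.70) = 5.632 × 0.8446 = 4.757 m.
Width = 2Δx = 9.51 m.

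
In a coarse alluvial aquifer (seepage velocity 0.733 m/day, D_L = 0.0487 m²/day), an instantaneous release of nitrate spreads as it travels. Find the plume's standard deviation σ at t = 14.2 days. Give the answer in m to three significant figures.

Dispersive spreading gives a Gaussian with σ² = 2Dt; advection only shifts the center.
σ = √(2 × 0.0487 × 14.2) = 1.18 m.

1.18 m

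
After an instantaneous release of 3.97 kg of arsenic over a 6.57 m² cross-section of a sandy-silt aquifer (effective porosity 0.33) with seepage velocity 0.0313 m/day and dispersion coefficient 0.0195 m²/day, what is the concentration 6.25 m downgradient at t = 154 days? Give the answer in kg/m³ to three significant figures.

For an instantaneous plane source, C(x,t) = M/(n_e·A·√(4πDt)) · exp(−(x−vt)²/(4Dt)), with n_e·A the pore (flow) area.
Plume center vt = 0.0313 × 154 = 4.8202 m, so the well at 6.25 m is 1.4298 m downgradient of the peak.
√(4πDt) = 6.143 m, giving peak height M/(n_e·A·√(4πDt)) = 3.97/(0.33 × 6.57 × 6.143) = 0.2981 kg/m³.
(x−vt)²/(4Dt) = (1.4298)²/(4 × 0.0195 × 154) = 0.1702; exp(−0.1702) = 0.8435.
C = 0.2981 × 0.8435 = 0.251 kg/m³.

0.251 kg/m³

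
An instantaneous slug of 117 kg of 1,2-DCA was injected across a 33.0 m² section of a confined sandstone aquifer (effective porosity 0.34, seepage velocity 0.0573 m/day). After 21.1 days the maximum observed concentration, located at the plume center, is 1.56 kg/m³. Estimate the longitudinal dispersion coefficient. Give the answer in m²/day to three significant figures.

At the plume center C_max = M/(n_e·A·√(4πDt)), so D = M²/(4πt·(n_e·A·C_max)²).
n_e·A·C_max = 0.34 × 33.0 × 1.56 = 17.50 kg/m.
D = 117²/(4π × 21.1 × 17.50²) = 0.169 m²/day.

0.169 m²/day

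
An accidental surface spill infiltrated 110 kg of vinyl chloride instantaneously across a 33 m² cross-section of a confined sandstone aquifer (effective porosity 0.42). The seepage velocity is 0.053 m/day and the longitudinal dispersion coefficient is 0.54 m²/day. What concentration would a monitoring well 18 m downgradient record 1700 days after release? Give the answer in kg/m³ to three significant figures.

0.0179 kg/m³

For an instantaneous plane source, C(x,t) = M/(n_e·A·√(4πDt)) · exp(−(x−vt)²/(4Dt)), with n_e·A the pore (flow) area.
Plume center vt = 0.053 × 1700 = 90.1 m, so the well at 18 m is 72.1 m upgradient of the peak.
√(4πDt) = 107.4 m, giving peak height M/(n_e·A·√(4πDt)) = 110/(0.42 × 33 × 107.4) = 0.07390 kg/m³.
(x−vt)²/(4Dt) = (-72.1)²/(4 × 0.54 × 1700) = 1.416; exp(−1.416) = 0.2427.
C = 0.07390 × 0.2427 = 0.0179 kg/m³.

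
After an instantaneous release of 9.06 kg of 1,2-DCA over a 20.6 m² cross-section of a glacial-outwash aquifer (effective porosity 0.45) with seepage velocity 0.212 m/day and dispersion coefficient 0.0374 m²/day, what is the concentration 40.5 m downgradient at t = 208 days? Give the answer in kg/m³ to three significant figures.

For an instantaneous plane source, C(x,t) = M/(n_e·A·√(4πDt)) · exp(−(x−vt)²/(4Dt)), with n_e·A the pore (flow) area.
Plume center vt = 0.212 × 208 = 44.096 m, so the well at 40.5 m is 3.596 m upgradient of the peak.
√(4πDt) = 9.887 m, giving peak height M/(n_e·A·√(4πDt)) = 9.06/(0.45 × 20.6 × 9.887) = 0.09885 kg/m³.
(x−vt)²/(4Dt) = (-3.596)²/(4 × 0.0374 × 208) = 0.4156; exp(−0.4156) = 0.6599.
C = 0.09885 × 0.6599 = 0.0652 kg/m³.

0.0652 kg/m³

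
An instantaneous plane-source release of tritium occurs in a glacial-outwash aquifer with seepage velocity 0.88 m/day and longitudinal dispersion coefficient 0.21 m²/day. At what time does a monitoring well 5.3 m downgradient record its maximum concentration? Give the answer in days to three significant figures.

For the 1D instantaneous-source solution, setting ∂C/∂t = 0 at fixed x gives v²t² + 2Dt − x² = 0, so t = (√(D² + v²x²) − D)/v².
√(D² + v²x²) = √(0.21² + 0.88² × 5.3²) = 4.669; v² = 0.7744.
t = (4.669 − 0.21)/0.7744 = 5.76 days (vs. the pure-advection estimate x/v = 6.02 d).

5.76 days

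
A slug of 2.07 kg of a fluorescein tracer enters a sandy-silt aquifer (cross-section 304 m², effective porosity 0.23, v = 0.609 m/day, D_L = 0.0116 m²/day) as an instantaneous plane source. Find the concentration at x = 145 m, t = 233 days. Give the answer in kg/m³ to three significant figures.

For an instantaneous plane source, C(x,t) = M/(n_e·A·√(4πDt)) · exp(−(x−vt)²/(4Dt)), with n_e·A the pore (flow) area.
Plume center vt = 0.609 × 233 = 141.897 m, so the well at 145 m is 3.103 m downgradient of the peak.
√(4πDt) = 5.828 m, giving peak height M/(n_e·A·√(4πDt)) = 2.07/(0.23 × 304 × 5.828) = 0.005080 kg/m³.
(x−vt)²/(4Dt) = (3.103)²/(4 × 0.0116 × 233) = 0.8906; exp(−0.8906) = 0.4104.
C = 0.005080 × 0.4104 = 0.00208 kg/m³.

0.00208 kg/m³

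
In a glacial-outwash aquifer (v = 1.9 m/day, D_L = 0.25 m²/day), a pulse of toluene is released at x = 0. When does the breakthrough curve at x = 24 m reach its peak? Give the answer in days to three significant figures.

For the 1D instantaneous-source solution, setting ∂C/∂t = 0 at fixed x gives v²t² + 2Dt − x² = 0, so t = (√(D² + v²x²) − D)/v².
√(D² + v²x²) = √(0.25² + 1.9² × 24²) = 45.60; v² = 3.61.
t = (45.60 − 0.25)/3.61 = 12.6 days (vs. the pure-advection estimate x/v = 12.6 d).

12.6 days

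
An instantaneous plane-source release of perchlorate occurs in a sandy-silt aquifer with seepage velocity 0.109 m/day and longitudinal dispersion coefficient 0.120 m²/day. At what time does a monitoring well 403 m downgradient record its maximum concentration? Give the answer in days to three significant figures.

For the 1D instantaneous-source solution, setting ∂C/∂t = 0 at fixed x gives v²t² + 2Dt − x² = 0, so t = (√(D² + v²x²) − D)/v².
√(D² + v²x²) = √(0.120² + 0.109² × 403²) = 43.93; v² = 0.011881.
t = (43.93 − 0.120)/0.011881 = 3690 days (vs. the pure-advection estimate x/v = 3700 d).

3690 days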